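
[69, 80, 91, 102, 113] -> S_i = 69 + 11*i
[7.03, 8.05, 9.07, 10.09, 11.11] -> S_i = 7.03 + 1.02*i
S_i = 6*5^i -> [6, 30, 150, 750, 3750]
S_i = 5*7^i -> [5, 35, 245, 1715, 12005]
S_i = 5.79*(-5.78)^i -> [5.79, -33.47, 193.43, -1118.05, 6462.34]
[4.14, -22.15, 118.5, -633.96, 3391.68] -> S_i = 4.14*(-5.35)^i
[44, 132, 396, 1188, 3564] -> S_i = 44*3^i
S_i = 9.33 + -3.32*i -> [9.33, 6.01, 2.69, -0.63, -3.95]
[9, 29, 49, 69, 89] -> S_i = 9 + 20*i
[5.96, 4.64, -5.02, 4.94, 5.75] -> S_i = Random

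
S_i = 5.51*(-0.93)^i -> [5.51, -5.12, 4.77, -4.43, 4.12]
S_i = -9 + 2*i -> [-9, -7, -5, -3, -1]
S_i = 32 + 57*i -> [32, 89, 146, 203, 260]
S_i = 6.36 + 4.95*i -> [6.36, 11.31, 16.26, 21.21, 26.16]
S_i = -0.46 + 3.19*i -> [-0.46, 2.73, 5.92, 9.11, 12.3]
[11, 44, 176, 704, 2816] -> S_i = 11*4^i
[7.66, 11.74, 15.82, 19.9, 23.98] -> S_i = 7.66 + 4.08*i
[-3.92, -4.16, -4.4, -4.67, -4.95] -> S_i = -3.92*1.06^i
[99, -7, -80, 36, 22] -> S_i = Random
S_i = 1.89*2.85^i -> [1.89, 5.39, 15.35, 43.75, 124.69]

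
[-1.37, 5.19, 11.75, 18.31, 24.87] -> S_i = -1.37 + 6.56*i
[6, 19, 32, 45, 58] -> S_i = 6 + 13*i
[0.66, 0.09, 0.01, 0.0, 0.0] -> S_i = 0.66*0.14^i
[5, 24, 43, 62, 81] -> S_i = 5 + 19*i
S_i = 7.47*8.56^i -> [7.47, 63.94, 547.35, 4685.35, 40106.58]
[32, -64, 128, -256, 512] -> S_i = 32*-2^i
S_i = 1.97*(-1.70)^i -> [1.97, -3.35, 5.69, -9.68, 16.45]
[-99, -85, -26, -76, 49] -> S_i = Random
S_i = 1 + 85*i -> [1, 86, 171, 256, 341]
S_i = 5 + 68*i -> [5, 73, 141, 209, 277]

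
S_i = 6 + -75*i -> [6, -69, -144, -219, -294]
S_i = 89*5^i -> [89, 445, 2225, 11125, 55625]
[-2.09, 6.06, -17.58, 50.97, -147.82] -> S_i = -2.09*(-2.90)^i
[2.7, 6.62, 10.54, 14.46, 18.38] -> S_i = 2.70 + 3.92*i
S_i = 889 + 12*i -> [889, 901, 913, 925, 937]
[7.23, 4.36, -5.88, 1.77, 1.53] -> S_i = Random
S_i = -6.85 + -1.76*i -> [-6.85, -8.61, -10.37, -12.13, -13.89]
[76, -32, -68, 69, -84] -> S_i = Random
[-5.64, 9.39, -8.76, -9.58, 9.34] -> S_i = Random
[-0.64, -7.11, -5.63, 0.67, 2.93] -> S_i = Random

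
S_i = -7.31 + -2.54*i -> [-7.31, -9.85, -12.39, -14.93, -17.47]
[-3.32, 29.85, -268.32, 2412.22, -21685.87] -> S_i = -3.32*(-8.99)^i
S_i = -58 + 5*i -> [-58, -53, -48, -43, -38]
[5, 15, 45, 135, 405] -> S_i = 5*3^i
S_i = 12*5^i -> [12, 60, 300, 1500, 7500]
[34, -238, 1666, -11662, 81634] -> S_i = 34*-7^i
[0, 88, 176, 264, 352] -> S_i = 0 + 88*i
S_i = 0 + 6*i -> [0, 6, 12, 18, 24]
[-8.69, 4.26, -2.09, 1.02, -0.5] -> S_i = -8.69*(-0.49)^i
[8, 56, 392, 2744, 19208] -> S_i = 8*7^i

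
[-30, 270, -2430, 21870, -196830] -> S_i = -30*-9^i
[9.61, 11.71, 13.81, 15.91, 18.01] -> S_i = 9.61 + 2.10*i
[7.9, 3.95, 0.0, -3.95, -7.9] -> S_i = 7.90 + -3.95*i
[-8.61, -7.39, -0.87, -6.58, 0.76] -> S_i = Random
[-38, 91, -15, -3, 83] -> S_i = Random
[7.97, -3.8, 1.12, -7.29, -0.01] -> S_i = Random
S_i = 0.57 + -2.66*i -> [0.57, -2.09, -4.75, -7.41, -10.07]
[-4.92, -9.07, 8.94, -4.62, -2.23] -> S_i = Random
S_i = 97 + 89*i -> [97, 186, 275, 364, 453]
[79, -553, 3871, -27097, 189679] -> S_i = 79*-7^i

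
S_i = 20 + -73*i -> [20, -53, -126, -199, -272]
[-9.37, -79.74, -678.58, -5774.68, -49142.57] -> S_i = -9.37*8.51^i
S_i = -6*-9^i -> [-6, 54, -486, 4374, -39366]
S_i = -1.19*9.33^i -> [-1.19, -11.1, -103.59, -966.48, -9017.24]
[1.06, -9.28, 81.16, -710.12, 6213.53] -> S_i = 1.06*(-8.75)^i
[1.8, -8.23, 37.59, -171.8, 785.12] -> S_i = 1.80*(-4.57)^i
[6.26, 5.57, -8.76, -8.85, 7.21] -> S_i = Random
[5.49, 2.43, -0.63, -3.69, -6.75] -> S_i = 5.49 + -3.06*i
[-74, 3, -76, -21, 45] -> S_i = Random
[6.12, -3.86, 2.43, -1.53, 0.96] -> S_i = 6.12*(-0.63)^i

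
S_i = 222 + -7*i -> [222, 215, 208, 201, 194]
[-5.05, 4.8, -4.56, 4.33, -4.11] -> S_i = -5.05*(-0.95)^i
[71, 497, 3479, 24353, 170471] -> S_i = 71*7^i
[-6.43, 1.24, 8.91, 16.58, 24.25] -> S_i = -6.43 + 7.67*i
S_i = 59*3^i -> [59, 177, 531, 1593, 4779]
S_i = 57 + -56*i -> [57, 1, -55, -111, -167]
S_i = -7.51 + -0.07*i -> [-7.51, -7.58, -7.65, -7.72, -7.79]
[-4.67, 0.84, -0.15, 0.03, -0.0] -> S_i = -4.67*(-0.18)^i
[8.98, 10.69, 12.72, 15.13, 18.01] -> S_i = 8.98*1.19^i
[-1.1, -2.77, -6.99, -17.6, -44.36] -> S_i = -1.10*2.52^i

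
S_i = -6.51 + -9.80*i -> [-6.51, -16.31, -26.11, -35.91, -45.71]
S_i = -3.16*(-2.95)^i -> [-3.16, 9.32, -27.5, 81.12, -239.32]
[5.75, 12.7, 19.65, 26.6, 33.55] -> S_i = 5.75 + 6.95*i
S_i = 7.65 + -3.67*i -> [7.65, 3.98, 0.31, -3.36, -7.03]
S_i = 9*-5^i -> [9, -45, 225, -1125, 5625]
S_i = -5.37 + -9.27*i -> [-5.37, -14.64, -23.91, -33.18, -42.45]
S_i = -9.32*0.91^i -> [-9.32, -8.48, -7.72, -7.02, -6.39]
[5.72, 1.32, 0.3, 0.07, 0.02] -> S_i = 5.72*0.23^i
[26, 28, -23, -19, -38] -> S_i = Random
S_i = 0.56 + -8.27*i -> [0.56, -7.71, -15.98, -24.25, -32.52]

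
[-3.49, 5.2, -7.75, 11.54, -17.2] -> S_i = -3.49*(-1.49)^i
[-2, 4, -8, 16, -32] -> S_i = -2*-2^i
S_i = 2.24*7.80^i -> [2.24, 17.47, 136.28, 1063.0, 8291.37]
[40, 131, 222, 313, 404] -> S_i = 40 + 91*i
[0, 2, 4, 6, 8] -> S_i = 0 + 2*i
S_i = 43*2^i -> [43, 86, 172, 344, 688]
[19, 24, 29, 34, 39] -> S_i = 19 + 5*i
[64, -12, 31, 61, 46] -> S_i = Random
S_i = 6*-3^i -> [6, -18, 54, -162, 486]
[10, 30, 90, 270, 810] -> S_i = 10*3^i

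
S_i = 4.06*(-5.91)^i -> [4.06, -23.99, 141.81, -838.09, 4953.09]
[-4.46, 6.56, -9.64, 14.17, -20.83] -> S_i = -4.46*(-1.47)^i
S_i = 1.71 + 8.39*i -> [1.71, 10.1, 18.49, 26.88, 35.27]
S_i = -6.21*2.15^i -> [-6.21, -13.35, -28.71, -61.72, -132.69]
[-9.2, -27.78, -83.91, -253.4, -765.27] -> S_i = -9.20*3.02^i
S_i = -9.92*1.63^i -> [-9.92, -16.17, -26.36, -42.96, -70.03]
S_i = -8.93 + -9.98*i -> [-8.93, -18.91, -28.89, -38.87, -48.85]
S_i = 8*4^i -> [8, 32, 128, 512, 2048]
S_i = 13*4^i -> [13, 52, 208, 832, 3328]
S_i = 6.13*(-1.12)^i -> [6.13, -6.87, 7.69, -8.61, 9.65]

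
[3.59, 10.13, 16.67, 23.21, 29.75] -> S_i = 3.59 + 6.54*i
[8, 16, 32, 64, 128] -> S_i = 8*2^i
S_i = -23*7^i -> [-23, -161, -1127, -7889, -55223]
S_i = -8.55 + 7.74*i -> [-8.55, -0.81, 6.93, 14.67, 22.41]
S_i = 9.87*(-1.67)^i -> [9.87, -16.48, 27.53, -45.97, 76.77]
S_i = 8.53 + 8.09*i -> [8.53, 16.62, 24.71, 32.8, 40.89]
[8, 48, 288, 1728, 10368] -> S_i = 8*6^i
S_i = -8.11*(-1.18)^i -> [-8.11, 9.57, -11.29, 13.32, -15.72]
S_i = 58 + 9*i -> [58, 67, 76, 85, 94]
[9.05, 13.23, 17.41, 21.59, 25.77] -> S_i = 9.05 + 4.18*i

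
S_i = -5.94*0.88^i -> [-5.94, -5.23, -4.6, -4.05, -3.56]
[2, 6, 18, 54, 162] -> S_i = 2*3^i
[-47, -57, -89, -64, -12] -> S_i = Random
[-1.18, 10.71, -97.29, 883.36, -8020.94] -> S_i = -1.18*(-9.08)^i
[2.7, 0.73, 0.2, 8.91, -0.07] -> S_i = Random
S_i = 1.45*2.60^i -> [1.45, 3.77, 9.8, 25.49, 66.26]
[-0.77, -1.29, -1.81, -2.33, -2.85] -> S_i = -0.77 + -0.52*i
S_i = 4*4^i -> [4, 16, 64, 256, 1024]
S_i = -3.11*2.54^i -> [-3.11, -7.9, -20.06, -50.96, -129.45]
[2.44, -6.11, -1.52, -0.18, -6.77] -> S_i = Random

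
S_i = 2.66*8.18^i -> [2.66, 21.76, 177.99, 1455.93, 11909.54]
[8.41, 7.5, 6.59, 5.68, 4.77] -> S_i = 8.41 + -0.91*i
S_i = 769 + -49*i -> [769, 720, 671, 622, 573]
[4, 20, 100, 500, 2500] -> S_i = 4*5^i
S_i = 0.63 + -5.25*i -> [0.63, -4.62, -9.87, -15.12, -20.37]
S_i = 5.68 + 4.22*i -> [5.68, 9.9, 14.12, 18.34, 22.56]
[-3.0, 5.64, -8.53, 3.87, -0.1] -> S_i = Random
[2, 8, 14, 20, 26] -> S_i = 2 + 6*i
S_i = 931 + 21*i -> [931, 952, 973, 994, 1015]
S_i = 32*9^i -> [32, 288, 2592, 23328, 209952]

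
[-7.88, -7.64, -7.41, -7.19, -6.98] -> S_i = -7.88*0.97^i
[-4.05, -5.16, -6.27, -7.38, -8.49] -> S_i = -4.05 + -1.11*i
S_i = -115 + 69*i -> [-115, -46, 23, 92, 161]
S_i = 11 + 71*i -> [11, 82, 153, 224, 295]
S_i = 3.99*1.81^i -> [3.99, 7.22, 13.07, 23.66, 42.82]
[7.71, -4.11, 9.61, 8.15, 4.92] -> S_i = Random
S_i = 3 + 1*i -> [3, 4, 5, 6, 7]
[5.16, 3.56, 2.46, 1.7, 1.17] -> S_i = 5.16*0.69^i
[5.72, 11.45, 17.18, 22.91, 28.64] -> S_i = 5.72 + 5.73*i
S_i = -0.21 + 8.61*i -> [-0.21, 8.4, 17.01, 25.62, 34.23]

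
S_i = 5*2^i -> [5, 10, 20, 40, 80]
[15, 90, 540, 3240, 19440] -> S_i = 15*6^i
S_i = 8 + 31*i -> [8, 39, 70, 101, 132]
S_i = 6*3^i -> [6, 18, 54, 162, 486]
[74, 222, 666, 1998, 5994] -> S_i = 74*3^i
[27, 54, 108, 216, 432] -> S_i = 27*2^i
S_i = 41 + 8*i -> [41, 49, 57, 65, 73]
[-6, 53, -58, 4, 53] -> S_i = Random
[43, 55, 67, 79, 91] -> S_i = 43 + 12*i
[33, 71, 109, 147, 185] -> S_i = 33 + 38*i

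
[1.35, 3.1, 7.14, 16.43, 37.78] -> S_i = 1.35*2.30^i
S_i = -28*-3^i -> [-28, 84, -252, 756, -2268]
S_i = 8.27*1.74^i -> [8.27, 14.39, 25.04, 43.57, 75.81]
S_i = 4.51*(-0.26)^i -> [4.51, -1.17, 0.3, -0.08, 0.02]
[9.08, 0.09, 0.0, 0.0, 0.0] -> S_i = 9.08*0.01^i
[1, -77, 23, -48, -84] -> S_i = Random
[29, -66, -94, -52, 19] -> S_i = Random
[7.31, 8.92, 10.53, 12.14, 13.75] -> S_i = 7.31 + 1.61*i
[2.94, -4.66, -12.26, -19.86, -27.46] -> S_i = 2.94 + -7.60*i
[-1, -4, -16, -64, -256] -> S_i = -1*4^i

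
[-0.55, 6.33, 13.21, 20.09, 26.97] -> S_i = -0.55 + 6.88*i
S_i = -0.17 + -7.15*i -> [-0.17, -7.32, -14.47, -21.62, -28.77]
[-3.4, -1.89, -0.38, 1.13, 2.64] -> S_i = -3.40 + 1.51*i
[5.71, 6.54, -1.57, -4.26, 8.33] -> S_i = Random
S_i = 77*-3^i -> [77, -231, 693, -2079, 6237]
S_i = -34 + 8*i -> [-34, -26, -18, -10, -2]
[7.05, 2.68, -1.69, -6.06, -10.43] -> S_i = 7.05 + -4.37*i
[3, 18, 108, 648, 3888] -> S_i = 3*6^i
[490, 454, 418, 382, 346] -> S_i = 490 + -36*i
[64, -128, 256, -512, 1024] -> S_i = 64*-2^i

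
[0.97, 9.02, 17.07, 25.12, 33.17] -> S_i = 0.97 + 8.05*i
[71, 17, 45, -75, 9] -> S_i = Random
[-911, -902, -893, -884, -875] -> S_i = -911 + 9*i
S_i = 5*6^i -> [5, 30, 180, 1080, 6480]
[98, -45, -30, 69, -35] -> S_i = Random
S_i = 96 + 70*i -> [96, 166, 236, 306, 376]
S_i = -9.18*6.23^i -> [-9.18, -57.19, -356.3, -2219.76, -13829.13]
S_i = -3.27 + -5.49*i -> [-3.27, -8.76, -14.25, -19.74, -25.23]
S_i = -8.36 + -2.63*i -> [-8.36, -10.99, -13.62, -16.25, -18.88]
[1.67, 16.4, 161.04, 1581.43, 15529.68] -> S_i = 1.67*9.82^i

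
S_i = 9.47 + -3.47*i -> [9.47, 6.0, 2.53, -0.94, -4.41]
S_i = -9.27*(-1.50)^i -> [-9.27, 13.9, -20.86, 31.29, -46.93]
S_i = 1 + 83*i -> [1, 84, 167, 250, 333]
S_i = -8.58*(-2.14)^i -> [-8.58, 18.36, -39.29, 84.09, -179.95]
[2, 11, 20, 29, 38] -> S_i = 2 + 9*i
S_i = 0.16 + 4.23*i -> [0.16, 4.39, 8.62, 12.85, 17.08]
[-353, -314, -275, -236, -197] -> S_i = -353 + 39*i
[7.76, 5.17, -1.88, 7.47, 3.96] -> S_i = Random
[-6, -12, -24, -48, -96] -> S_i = -6*2^i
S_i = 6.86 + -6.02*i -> [6.86, 0.84, -5.18, -11.2, -17.22]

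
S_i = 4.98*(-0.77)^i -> [4.98, -3.83, 2.95, -2.27, 1.75]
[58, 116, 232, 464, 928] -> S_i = 58*2^i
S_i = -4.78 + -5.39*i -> [-4.78, -10.17, -15.56, -20.95, -26.34]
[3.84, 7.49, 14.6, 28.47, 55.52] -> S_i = 3.84*1.95^i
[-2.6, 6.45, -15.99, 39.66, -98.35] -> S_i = -2.60*(-2.48)^i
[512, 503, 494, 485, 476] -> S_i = 512 + -9*i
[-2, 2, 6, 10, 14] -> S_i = -2 + 4*i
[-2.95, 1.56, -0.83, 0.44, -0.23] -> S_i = -2.95*(-0.53)^i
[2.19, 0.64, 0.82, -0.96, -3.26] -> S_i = Random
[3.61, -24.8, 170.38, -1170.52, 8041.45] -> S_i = 3.61*(-6.87)^i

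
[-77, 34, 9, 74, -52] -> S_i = Random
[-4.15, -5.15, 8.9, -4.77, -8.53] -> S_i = Random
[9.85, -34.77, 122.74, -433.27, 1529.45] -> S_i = 9.85*(-3.53)^i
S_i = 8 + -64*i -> [8, -56, -120, -184, -248]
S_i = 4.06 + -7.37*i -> [4.06, -3.31, -10.68, -18.05, -25.42]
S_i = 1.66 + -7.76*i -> [1.66, -6.1, -13.86, -21.62, -29.38]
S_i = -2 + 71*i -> [-2, 69, 140, 211, 282]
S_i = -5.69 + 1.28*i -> [-5.69, -4.41, -3.13, -1.85, -0.57]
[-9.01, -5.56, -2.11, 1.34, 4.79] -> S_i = -9.01 + 3.45*i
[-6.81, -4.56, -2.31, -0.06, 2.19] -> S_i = -6.81 + 2.25*i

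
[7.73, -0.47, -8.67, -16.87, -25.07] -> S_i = 7.73 + -8.20*i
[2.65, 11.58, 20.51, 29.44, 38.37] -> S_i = 2.65 + 8.93*i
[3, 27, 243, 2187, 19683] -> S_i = 3*9^i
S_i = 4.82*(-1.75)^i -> [4.82, -8.44, 14.76, -25.83, 45.21]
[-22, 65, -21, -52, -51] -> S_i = Random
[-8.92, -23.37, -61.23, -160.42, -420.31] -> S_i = -8.92*2.62^i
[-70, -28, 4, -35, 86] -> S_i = Random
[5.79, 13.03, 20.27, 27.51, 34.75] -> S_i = 5.79 + 7.24*i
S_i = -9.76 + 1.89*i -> [-9.76, -7.87, -5.98, -4.09, -2.2]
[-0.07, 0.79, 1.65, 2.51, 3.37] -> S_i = -0.07 + 0.86*i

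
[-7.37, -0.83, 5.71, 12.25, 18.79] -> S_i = -7.37 + 6.54*i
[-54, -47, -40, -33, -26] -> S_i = -54 + 7*i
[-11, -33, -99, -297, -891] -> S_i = -11*3^i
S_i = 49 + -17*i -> [49, 32, 15, -2, -19]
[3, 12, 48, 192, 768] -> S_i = 3*4^i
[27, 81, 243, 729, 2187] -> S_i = 27*3^i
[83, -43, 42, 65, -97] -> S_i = Random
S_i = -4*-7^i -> [-4, 28, -196, 1372, -9604]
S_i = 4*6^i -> [4, 24, 144, 864, 5184]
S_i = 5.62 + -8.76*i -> [5.62, -3.14, -11.9, -20.66, -29.42]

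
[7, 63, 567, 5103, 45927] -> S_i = 7*9^i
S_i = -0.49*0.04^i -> [-0.49, -0.02, -0.0, -0.0, -0.0]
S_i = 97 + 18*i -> [97, 115, 133, 151, 169]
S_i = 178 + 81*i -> [178, 259, 340, 421, 502]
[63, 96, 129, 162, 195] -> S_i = 63 + 33*i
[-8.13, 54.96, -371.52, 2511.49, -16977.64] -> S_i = -8.13*(-6.76)^i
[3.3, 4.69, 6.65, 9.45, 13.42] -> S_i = 3.30*1.42^i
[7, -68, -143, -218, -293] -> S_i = 7 + -75*i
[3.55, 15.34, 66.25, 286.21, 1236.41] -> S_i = 3.55*4.32^i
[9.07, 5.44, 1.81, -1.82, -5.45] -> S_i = 9.07 + -3.63*i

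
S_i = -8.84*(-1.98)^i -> [-8.84, 17.5, -34.66, 68.62, -135.87]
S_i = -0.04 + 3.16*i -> [-0.04, 3.12, 6.28, 9.44, 12.6]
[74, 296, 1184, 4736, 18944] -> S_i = 74*4^i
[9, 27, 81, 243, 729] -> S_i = 9*3^i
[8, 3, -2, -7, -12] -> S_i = 8 + -5*i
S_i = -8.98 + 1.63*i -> [-8.98, -7.35, -5.72, -4.09, -2.46]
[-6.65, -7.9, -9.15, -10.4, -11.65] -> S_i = -6.65 + -1.25*i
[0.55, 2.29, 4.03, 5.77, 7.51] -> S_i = 0.55 + 1.74*i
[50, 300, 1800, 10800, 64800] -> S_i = 50*6^i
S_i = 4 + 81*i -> [4, 85, 166, 247, 328]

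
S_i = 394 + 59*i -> [394, 453, 512, 571, 630]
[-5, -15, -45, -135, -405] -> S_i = -5*3^i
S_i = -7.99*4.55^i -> [-7.99, -36.35, -165.41, -752.63, -3424.46]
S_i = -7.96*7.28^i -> [-7.96, -57.95, -421.87, -3071.19, -22358.29]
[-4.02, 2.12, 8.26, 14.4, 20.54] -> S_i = -4.02 + 6.14*i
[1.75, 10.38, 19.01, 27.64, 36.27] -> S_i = 1.75 + 8.63*i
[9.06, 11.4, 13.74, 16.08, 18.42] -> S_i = 9.06 + 2.34*i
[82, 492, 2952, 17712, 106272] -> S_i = 82*6^i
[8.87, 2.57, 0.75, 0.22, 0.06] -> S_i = 8.87*0.29^i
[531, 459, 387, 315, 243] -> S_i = 531 + -72*i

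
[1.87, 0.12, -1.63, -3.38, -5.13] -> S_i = 1.87 + -1.75*i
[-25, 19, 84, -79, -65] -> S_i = Random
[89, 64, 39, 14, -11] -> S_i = 89 + -25*i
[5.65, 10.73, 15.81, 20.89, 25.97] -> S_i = 5.65 + 5.08*i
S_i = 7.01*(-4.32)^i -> [7.01, -30.28, 130.82, -565.16, 2441.48]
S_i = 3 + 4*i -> [3, 7, 11, 15, 19]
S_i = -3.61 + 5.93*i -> [-3.61, 2.32, 8.25, 14.18, 20.11]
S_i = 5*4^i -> [5, 20, 80, 320, 1280]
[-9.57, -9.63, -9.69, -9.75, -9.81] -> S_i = -9.57 + -0.06*i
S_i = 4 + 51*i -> [4, 55, 106, 157, 208]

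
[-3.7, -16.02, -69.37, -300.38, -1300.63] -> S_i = -3.70*4.33^i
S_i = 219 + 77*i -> [219, 296, 373, 450, 527]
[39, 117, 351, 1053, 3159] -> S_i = 39*3^i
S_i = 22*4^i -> [22, 88, 352, 1408, 5632]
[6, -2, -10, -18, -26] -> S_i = 6 + -8*i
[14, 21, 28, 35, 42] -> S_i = 14 + 7*i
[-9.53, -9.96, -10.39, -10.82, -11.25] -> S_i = -9.53 + -0.43*i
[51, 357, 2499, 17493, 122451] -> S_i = 51*7^i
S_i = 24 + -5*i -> [24, 19, 14, 9, 4]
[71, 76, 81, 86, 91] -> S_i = 71 + 5*i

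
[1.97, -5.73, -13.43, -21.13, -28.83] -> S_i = 1.97 + -7.70*i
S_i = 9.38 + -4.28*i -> [9.38, 5.1, 0.82, -3.46, -7.74]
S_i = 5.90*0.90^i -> [5.9, 5.31, 4.78, 4.3, 3.87]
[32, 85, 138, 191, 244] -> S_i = 32 + 53*i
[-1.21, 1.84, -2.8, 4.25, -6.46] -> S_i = -1.21*(-1.52)^i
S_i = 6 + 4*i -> [6, 10, 14, 18, 22]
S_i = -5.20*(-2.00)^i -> [-5.2, 10.4, -20.8, 41.6, -83.2]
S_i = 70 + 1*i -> [70, 71, 72, 73, 74]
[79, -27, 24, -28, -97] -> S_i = Random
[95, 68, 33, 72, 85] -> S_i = Random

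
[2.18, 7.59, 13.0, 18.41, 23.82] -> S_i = 2.18 + 5.41*i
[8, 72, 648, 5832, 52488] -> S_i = 8*9^i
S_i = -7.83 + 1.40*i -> [-7.83, -6.43, -5.03, -3.63, -2.23]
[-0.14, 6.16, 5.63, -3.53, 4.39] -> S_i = Random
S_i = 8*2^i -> [8, 16, 32, 64, 128]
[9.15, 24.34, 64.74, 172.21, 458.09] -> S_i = 9.15*2.66^i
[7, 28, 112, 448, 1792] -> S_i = 7*4^i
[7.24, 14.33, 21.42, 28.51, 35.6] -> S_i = 7.24 + 7.09*i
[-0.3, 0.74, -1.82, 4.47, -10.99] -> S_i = -0.30*(-2.46)^i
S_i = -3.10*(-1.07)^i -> [-3.1, 3.32, -3.55, 3.8, -4.06]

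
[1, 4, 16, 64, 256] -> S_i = 1*4^i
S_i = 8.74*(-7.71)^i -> [8.74, -67.39, 519.54, -4005.66, 30883.67]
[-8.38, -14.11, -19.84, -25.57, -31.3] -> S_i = -8.38 + -5.73*i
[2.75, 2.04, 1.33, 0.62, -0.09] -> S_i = 2.75 + -0.71*i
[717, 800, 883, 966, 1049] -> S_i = 717 + 83*i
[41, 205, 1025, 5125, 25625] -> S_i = 41*5^i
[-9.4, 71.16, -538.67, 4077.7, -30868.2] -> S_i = -9.40*(-7.57)^i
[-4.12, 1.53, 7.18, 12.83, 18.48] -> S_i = -4.12 + 5.65*i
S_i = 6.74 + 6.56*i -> [6.74, 13.3, 19.86, 26.42, 32.98]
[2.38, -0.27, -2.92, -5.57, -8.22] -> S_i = 2.38 + -2.65*i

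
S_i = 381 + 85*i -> [381, 466, 551, 636, 721]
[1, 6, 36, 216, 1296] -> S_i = 1*6^i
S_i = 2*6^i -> [2, 12, 72, 432, 2592]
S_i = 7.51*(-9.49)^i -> [7.51, -71.27, 676.35, -6418.57, 60912.27]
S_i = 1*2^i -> [1, 2, 4, 8, 16]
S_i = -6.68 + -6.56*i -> [-6.68, -13.24, -19.8, -26.36, -32.92]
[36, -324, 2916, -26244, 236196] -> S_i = 36*-9^i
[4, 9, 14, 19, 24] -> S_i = 4 + 5*i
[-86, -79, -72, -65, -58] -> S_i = -86 + 7*i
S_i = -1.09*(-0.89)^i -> [-1.09, 0.97, -0.86, 0.77, -0.68]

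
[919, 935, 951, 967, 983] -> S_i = 919 + 16*i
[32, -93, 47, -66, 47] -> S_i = Random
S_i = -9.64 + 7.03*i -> [-9.64, -2.61, 4.42, 11.45, 18.48]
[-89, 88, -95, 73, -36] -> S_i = Random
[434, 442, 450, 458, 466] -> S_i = 434 + 8*i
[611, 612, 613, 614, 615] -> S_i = 611 + 1*i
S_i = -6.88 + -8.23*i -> [-6.88, -15.11, -23.34, -31.57, -39.8]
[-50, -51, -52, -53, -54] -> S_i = -50 + -1*i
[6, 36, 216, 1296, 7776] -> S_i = 6*6^i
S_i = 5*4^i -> [5, 20, 80, 320, 1280]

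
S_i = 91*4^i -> [91, 364, 1456, 5824, 23296]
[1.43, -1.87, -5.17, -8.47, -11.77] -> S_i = 1.43 + -3.30*i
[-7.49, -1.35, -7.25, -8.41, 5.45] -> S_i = Random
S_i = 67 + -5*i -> [67, 62, 57, 52, 47]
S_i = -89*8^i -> [-89, -712, -5696, -45568, -364544]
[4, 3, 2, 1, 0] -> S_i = 4 + -1*i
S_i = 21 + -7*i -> [21, 14, 7, 0, -7]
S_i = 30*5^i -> [30, 150, 750, 3750, 18750]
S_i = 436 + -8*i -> [436, 428, 420, 412, 404]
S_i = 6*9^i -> [6, 54, 486, 4374, 39366]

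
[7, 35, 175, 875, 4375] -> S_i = 7*5^i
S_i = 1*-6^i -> [1, -6, 36, -216, 1296]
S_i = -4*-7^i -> [-4, 28, -196, 1372, -9604]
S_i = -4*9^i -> [-4, -36, -324, -2916, -26244]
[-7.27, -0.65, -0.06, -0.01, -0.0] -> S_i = -7.27*0.09^i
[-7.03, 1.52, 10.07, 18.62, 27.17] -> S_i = -7.03 + 8.55*i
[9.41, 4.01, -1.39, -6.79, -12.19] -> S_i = 9.41 + -5.40*i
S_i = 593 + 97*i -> [593, 690, 787, 884, 981]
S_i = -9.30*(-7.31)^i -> [-9.3, 67.98, -496.96, 3632.75, -26555.38]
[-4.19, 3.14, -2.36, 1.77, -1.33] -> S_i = -4.19*(-0.75)^i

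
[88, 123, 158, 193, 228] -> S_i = 88 + 35*i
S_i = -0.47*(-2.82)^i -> [-0.47, 1.33, -3.74, 10.54, -29.72]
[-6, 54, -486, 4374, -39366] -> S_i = -6*-9^i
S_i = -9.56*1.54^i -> [-9.56, -14.72, -22.67, -34.92, -53.77]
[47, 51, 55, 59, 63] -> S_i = 47 + 4*i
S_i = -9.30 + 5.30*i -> [-9.3, -4.0, 1.3, 6.6, 11.9]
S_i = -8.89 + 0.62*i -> [-8.89, -8.27, -7.65, -7.03, -6.41]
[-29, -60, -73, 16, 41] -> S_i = Random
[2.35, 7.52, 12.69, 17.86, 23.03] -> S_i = 2.35 + 5.17*i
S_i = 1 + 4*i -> [1, 5, 9, 13, 17]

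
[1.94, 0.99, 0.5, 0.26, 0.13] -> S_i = 1.94*0.51^i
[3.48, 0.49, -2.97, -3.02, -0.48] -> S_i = Random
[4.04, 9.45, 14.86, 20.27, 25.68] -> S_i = 4.04 + 5.41*i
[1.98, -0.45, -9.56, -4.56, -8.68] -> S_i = Random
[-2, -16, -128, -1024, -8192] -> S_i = -2*8^i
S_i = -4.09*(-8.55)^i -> [-4.09, 34.97, -298.99, 2556.36, -21856.86]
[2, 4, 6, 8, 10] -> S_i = 2 + 2*i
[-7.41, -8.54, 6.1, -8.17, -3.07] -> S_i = Random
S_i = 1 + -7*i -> [1, -6, -13, -20, -27]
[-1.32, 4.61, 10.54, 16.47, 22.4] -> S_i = -1.32 + 5.93*i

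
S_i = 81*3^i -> [81, 243, 729, 2187, 6561]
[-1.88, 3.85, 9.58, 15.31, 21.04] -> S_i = -1.88 + 5.73*i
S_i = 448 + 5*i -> [448, 453, 458, 463, 468]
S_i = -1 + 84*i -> [-1, 83, 167, 251, 335]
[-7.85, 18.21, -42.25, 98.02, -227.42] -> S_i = -7.85*(-2.32)^i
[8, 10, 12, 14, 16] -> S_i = 8 + 2*i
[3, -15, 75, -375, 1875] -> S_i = 3*-5^i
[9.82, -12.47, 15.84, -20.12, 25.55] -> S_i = 9.82*(-1.27)^i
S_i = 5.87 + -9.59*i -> [5.87, -3.72, -13.31, -22.9, -32.49]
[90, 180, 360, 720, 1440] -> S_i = 90*2^i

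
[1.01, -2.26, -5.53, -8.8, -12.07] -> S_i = 1.01 + -3.27*i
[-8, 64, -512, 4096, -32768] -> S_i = -8*-8^i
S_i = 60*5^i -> [60, 300, 1500, 7500, 37500]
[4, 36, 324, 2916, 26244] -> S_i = 4*9^i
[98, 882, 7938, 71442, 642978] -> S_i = 98*9^i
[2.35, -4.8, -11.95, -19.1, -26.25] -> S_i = 2.35 + -7.15*i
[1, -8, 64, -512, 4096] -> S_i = 1*-8^i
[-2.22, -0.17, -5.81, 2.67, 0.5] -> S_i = Random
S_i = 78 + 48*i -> [78, 126, 174, 222, 270]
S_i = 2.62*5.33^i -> [2.62, 13.96, 74.43, 396.72, 2114.51]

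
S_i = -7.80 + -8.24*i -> [-7.8, -16.04, -24.28, -32.52, -40.76]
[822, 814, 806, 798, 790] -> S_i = 822 + -8*i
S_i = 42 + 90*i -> [42, 132, 222, 312, 402]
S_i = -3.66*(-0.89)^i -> [-3.66, 3.26, -2.9, 2.58, -2.3]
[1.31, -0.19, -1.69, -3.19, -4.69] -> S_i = 1.31 + -1.50*i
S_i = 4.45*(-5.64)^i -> [4.45, -25.1, 141.55, -798.36, 4502.74]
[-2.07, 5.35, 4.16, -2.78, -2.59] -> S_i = Random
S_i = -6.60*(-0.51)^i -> [-6.6, 3.37, -1.72, 0.88, -0.45]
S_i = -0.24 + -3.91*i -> [-0.24, -4.15, -8.06, -11.97, -15.88]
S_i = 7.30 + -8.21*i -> [7.3, -0.91, -9.12, -17.33, -25.54]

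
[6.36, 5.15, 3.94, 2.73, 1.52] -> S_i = 6.36 + -1.21*i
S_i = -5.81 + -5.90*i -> [-5.81, -11.71, -17.61, -23.51, -29.41]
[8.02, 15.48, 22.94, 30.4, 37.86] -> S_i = 8.02 + 7.46*i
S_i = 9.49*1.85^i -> [9.49, 17.56, 32.48, 60.09, 111.16]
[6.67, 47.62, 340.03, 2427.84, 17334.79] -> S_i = 6.67*7.14^i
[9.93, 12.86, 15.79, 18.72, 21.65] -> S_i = 9.93 + 2.93*i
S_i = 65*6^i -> [65, 390, 2340, 14040, 84240]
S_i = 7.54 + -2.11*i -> [7.54, 5.43, 3.32, 1.21, -0.9]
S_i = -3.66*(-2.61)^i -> [-3.66, 9.55, -24.93, 65.07, -169.84]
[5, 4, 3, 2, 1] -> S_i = 5 + -1*i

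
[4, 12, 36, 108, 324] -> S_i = 4*3^i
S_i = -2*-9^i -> [-2, 18, -162, 1458, -13122]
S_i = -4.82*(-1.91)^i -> [-4.82, 9.21, -17.58, 33.59, -64.15]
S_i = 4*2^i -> [4, 8, 16, 32, 64]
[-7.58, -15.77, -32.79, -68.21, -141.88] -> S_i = -7.58*2.08^i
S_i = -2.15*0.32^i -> [-2.15, -0.69, -0.22, -0.07, -0.02]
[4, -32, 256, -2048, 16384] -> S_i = 4*-8^i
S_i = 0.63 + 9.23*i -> [0.63, 9.86, 19.09, 28.32, 37.55]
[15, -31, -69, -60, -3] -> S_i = Random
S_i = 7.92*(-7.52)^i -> [7.92, -59.56, 447.88, -3368.05, 25327.75]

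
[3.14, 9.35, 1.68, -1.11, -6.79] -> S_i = Random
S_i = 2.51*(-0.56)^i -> [2.51, -1.41, 0.79, -0.44, 0.25]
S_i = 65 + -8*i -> [65, 57, 49, 41, 33]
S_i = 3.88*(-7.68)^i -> [3.88, -29.8, 228.85, -1757.58, 13498.22]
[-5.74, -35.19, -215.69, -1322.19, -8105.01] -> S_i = -5.74*6.13^i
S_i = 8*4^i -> [8, 32, 128, 512, 2048]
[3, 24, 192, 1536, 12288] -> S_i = 3*8^i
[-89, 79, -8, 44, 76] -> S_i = Random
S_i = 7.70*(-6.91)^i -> [7.7, -53.21, 367.66, -2540.53, 17555.08]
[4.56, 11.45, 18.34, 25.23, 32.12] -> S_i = 4.56 + 6.89*i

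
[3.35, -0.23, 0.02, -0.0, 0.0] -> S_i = 3.35*(-0.07)^i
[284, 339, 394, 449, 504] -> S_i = 284 + 55*i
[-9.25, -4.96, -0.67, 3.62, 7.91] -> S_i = -9.25 + 4.29*i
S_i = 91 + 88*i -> [91, 179, 267, 355, 443]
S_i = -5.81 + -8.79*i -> [-5.81, -14.6, -23.39, -32.18, -40.97]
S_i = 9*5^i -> [9, 45, 225, 1125, 5625]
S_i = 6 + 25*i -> [6, 31, 56, 81, 106]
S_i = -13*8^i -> [-13, -104, -832, -6656, -53248]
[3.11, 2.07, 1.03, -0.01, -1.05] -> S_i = 3.11 + -1.04*i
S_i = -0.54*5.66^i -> [-0.54, -3.06, -17.3, -97.91, -554.19]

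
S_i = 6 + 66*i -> [6, 72, 138, 204, 270]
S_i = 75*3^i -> [75, 225, 675, 2025, 6075]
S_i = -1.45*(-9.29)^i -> [-1.45, 13.47, -125.14, 1162.56, -10800.18]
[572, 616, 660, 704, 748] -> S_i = 572 + 44*i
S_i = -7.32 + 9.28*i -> [-7.32, 1.96, 11.24, 20.52, 29.8]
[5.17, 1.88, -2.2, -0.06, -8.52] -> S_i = Random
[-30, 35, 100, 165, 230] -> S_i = -30 + 65*i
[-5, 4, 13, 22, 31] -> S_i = -5 + 9*i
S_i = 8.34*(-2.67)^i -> [8.34, -22.27, 59.46, -158.74, 423.85]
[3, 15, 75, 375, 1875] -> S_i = 3*5^i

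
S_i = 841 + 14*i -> [841, 855, 869, 883, 897]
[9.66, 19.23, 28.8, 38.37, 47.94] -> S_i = 9.66 + 9.57*i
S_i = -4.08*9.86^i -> [-4.08, -40.23, -396.66, -3911.03, -38562.73]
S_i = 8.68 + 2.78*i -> [8.68, 11.46, 14.24, 17.02, 19.8]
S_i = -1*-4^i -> [-1, 4, -16, 64, -256]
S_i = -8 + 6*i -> [-8, -2, 4, 10, 16]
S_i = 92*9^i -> [92, 828, 7452, 67068, 603612]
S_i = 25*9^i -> [25, 225, 2025, 18225, 164025]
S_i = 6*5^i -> [6, 30, 150, 750, 3750]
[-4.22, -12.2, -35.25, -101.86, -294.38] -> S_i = -4.22*2.89^i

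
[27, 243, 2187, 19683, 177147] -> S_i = 27*9^i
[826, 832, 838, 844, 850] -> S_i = 826 + 6*i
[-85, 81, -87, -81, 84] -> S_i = Random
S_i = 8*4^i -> [8, 32, 128, 512, 2048]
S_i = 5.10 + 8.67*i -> [5.1, 13.77, 22.44, 31.11, 39.78]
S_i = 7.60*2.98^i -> [7.6, 22.65, 67.49, 201.12, 599.35]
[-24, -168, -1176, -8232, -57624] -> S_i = -24*7^i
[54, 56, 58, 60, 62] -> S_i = 54 + 2*i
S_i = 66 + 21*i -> [66, 87, 108, 129, 150]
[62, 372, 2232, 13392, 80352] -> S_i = 62*6^i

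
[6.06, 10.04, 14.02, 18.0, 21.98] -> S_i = 6.06 + 3.98*i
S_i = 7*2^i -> [7, 14, 28, 56, 112]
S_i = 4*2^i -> [4, 8, 16, 32, 64]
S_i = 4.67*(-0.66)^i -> [4.67, -3.08, 2.03, -1.34, 0.89]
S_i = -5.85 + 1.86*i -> [-5.85, -3.99, -2.13, -0.27, 1.59]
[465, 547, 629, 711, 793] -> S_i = 465 + 82*i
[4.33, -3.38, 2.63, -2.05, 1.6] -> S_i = 4.33*(-0.78)^i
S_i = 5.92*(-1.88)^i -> [5.92, -11.13, 20.92, -39.34, 73.95]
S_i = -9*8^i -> [-9, -72, -576, -4608, -36864]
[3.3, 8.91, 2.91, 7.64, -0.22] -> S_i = Random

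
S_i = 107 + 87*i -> [107, 194, 281, 368, 455]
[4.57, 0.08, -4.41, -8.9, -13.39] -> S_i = 4.57 + -4.49*i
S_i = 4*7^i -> [4, 28, 196, 1372, 9604]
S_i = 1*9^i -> [1, 9, 81, 729, 6561]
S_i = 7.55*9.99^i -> [7.55, 75.42, 753.49, 7527.37, 75198.45]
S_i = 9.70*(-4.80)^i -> [9.7, -46.56, 223.49, -1072.74, 5149.16]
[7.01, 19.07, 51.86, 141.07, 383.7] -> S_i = 7.01*2.72^i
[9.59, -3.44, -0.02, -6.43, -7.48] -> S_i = Random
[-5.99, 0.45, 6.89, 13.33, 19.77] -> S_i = -5.99 + 6.44*i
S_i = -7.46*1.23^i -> [-7.46, -9.18, -11.29, -13.88, -17.07]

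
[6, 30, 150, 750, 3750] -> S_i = 6*5^i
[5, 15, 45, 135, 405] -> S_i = 5*3^i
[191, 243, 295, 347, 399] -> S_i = 191 + 52*i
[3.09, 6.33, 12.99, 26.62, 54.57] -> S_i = 3.09*2.05^i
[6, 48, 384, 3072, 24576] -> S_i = 6*8^i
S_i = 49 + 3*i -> [49, 52, 55, 58, 61]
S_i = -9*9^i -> [-9, -81, -729, -6561, -59049]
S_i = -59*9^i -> [-59, -531, -4779, -43011, -387099]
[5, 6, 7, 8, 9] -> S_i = 5 + 1*i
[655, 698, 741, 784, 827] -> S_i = 655 + 43*i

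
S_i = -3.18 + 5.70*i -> [-3.18, 2.52, 8.22, 13.92, 19.62]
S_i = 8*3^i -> [8, 24, 72, 216, 648]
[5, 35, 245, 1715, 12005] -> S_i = 5*7^i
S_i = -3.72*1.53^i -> [-3.72, -5.69, -8.71, -13.32, -20.38]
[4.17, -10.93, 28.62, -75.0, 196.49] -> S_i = 4.17*(-2.62)^i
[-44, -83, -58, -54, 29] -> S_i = Random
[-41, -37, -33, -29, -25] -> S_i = -41 + 4*i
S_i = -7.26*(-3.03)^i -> [-7.26, 22.0, -66.65, 201.96, -611.94]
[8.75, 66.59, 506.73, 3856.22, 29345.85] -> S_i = 8.75*7.61^i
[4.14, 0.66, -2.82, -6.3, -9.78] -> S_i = 4.14 + -3.48*i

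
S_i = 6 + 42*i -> [6, 48, 90, 132, 174]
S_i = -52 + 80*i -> [-52, 28, 108, 188, 268]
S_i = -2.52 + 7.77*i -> [-2.52, 5.25, 13.02, 20.79, 28.56]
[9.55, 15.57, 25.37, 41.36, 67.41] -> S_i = 9.55*1.63^i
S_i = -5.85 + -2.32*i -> [-5.85, -8.17, -10.49, -12.81, -15.13]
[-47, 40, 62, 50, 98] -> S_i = Random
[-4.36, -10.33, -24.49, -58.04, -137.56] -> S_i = -4.36*2.37^i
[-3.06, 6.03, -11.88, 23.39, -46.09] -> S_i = -3.06*(-1.97)^i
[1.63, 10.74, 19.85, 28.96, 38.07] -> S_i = 1.63 + 9.11*i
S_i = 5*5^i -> [5, 25, 125, 625, 3125]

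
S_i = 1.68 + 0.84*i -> [1.68, 2.52, 3.36, 4.2, 5.04]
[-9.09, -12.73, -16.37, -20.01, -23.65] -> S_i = -9.09 + -3.64*i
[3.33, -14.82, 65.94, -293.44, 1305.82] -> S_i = 3.33*(-4.45)^i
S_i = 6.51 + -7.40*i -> [6.51, -0.89, -8.29, -15.69, -23.09]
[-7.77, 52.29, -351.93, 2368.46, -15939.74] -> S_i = -7.77*(-6.73)^i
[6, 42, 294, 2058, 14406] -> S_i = 6*7^i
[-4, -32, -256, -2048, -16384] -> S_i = -4*8^i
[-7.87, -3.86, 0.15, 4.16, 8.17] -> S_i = -7.87 + 4.01*i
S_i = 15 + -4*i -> [15, 11, 7, 3, -1]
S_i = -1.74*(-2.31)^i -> [-1.74, 4.02, -9.28, 21.45, -49.54]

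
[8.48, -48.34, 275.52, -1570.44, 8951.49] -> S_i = 8.48*(-5.70)^i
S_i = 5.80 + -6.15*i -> [5.8, -0.35, -6.5, -12.65, -18.8]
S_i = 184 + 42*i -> [184, 226, 268, 310, 352]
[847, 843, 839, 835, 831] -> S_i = 847 + -4*i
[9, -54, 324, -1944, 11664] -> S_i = 9*-6^i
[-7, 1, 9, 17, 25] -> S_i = -7 + 8*i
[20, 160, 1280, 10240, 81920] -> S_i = 20*8^i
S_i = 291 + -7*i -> [291, 284, 277, 270, 263]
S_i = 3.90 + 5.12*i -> [3.9, 9.02, 14.14, 19.26, 24.38]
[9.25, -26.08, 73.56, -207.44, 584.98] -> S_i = 9.25*(-2.82)^i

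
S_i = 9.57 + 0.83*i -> [9.57, 10.4, 11.23, 12.06, 12.89]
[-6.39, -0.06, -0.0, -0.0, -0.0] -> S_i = -6.39*0.01^i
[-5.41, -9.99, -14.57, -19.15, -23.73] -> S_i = -5.41 + -4.58*i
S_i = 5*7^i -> [5, 35, 245, 1715, 12005]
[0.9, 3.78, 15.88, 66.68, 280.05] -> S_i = 0.90*4.20^i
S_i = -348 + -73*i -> [-348, -421, -494, -567, -640]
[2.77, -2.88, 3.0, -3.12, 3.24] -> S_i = 2.77*(-1.04)^i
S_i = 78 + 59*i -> [78, 137, 196, 255, 314]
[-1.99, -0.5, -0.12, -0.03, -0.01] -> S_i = -1.99*0.25^i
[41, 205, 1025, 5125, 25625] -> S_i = 41*5^i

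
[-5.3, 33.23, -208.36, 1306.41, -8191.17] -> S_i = -5.30*(-6.27)^i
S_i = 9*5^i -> [9, 45, 225, 1125, 5625]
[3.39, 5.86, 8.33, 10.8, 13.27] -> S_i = 3.39 + 2.47*i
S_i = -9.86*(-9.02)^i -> [-9.86, 88.94, -802.21, 7235.97, -65268.41]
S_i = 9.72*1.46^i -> [9.72, 14.19, 20.72, 30.25, 44.16]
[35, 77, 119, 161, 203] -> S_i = 35 + 42*i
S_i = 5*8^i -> [5, 40, 320, 2560, 20480]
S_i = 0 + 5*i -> [0, 5, 10, 15, 20]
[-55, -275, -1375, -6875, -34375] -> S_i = -55*5^i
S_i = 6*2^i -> [6, 12, 24, 48, 96]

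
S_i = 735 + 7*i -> [735, 742, 749, 756, 763]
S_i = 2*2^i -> [2, 4, 8, 16, 32]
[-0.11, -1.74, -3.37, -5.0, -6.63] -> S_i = -0.11 + -1.63*i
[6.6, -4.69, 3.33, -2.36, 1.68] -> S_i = 6.60*(-0.71)^i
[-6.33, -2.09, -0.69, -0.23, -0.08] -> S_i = -6.33*0.33^i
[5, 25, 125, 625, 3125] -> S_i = 5*5^i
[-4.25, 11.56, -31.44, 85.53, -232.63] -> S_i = -4.25*(-2.72)^i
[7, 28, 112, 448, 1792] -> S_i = 7*4^i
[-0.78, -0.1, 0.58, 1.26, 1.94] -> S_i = -0.78 + 0.68*i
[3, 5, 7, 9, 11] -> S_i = 3 + 2*i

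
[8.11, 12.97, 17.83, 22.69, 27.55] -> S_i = 8.11 + 4.86*i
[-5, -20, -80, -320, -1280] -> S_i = -5*4^i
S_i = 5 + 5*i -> [5, 10, 15, 20, 25]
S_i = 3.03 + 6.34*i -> [3.03, 9.37, 15.71, 22.05, 28.39]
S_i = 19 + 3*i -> [19, 22, 25, 28, 31]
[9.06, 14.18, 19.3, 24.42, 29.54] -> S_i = 9.06 + 5.12*i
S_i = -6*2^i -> [-6, -12, -24, -48, -96]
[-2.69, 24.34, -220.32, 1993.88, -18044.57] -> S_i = -2.69*(-9.05)^i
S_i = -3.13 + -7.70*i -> [-3.13, -10.83, -18.53, -26.23, -33.93]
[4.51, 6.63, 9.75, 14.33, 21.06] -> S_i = 4.51*1.47^i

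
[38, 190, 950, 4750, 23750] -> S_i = 38*5^i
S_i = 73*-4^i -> [73, -292, 1168, -4672, 18688]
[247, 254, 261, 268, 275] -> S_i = 247 + 7*i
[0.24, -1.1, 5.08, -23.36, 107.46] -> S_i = 0.24*(-4.60)^i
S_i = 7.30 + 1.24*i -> [7.3, 8.54, 9.78, 11.02, 12.26]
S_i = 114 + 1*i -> [114, 115, 116, 117, 118]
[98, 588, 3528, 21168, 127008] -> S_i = 98*6^i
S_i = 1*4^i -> [1, 4, 16, 64, 256]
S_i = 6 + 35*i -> [6, 41, 76, 111, 146]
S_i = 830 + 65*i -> [830, 895, 960, 1025, 1090]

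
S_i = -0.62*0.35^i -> [-0.62, -0.22, -0.08, -0.03, -0.01]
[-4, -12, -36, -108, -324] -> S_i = -4*3^i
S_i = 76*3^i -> [76, 228, 684, 2052, 6156]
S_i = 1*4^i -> [1, 4, 16, 64, 256]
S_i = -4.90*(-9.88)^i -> [-4.9, 48.41, -478.31, 4725.71, -46690.0]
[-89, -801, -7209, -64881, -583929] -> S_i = -89*9^i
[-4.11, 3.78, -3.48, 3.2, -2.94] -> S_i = -4.11*(-0.92)^i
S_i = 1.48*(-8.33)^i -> [1.48, -12.33, 102.7, -855.45, 7125.93]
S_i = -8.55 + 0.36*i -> [-8.55, -8.19, -7.83, -7.47, -7.11]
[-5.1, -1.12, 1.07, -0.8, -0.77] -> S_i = Random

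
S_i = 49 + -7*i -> [49, 42, 35, 28, 21]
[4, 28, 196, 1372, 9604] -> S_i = 4*7^i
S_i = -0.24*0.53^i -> [-0.24, -0.13, -0.07, -0.04, -0.02]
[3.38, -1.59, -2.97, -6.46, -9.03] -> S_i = Random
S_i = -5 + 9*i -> [-5, 4, 13, 22, 31]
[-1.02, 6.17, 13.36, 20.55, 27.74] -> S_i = -1.02 + 7.19*i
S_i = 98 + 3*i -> [98, 101, 104, 107, 110]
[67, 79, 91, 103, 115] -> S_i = 67 + 12*i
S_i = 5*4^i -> [5, 20, 80, 320, 1280]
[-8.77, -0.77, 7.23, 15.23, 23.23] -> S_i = -8.77 + 8.00*i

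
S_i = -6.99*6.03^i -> [-6.99, -42.15, -254.16, -1532.6, -9241.58]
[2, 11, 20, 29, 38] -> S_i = 2 + 9*i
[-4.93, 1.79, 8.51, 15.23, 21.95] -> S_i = -4.93 + 6.72*i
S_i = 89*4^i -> [89, 356, 1424, 5696, 22784]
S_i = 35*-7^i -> [35, -245, 1715, -12005, 84035]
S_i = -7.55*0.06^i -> [-7.55, -0.45, -0.03, -0.0, -0.0]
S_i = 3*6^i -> [3, 18, 108, 648, 3888]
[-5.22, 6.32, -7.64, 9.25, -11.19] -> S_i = -5.22*(-1.21)^i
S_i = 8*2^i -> [8, 16, 32, 64, 128]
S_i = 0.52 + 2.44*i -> [0.52, 2.96, 5.4, 7.84, 10.28]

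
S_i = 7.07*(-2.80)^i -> [7.07, -19.8, 55.43, -155.2, 434.56]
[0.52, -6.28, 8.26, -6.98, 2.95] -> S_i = Random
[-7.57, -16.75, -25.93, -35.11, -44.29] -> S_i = -7.57 + -9.18*i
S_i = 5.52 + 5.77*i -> [5.52, 11.29, 17.06, 22.83, 28.6]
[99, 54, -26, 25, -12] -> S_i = Random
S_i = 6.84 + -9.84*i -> [6.84, -3.0, -12.84, -22.68, -32.52]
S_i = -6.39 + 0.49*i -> [-6.39, -5.9, -5.41, -4.92, -4.43]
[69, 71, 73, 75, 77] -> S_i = 69 + 2*i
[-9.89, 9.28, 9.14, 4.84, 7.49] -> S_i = Random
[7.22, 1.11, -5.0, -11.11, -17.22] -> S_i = 7.22 + -6.11*i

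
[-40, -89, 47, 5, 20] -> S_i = Random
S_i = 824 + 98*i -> [824, 922, 1020, 1118, 1216]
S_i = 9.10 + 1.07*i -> [9.1, 10.17, 11.24, 12.31, 13.38]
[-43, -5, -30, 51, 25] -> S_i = Random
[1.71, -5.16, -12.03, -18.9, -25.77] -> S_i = 1.71 + -6.87*i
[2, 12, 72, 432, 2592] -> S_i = 2*6^i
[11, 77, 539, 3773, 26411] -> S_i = 11*7^i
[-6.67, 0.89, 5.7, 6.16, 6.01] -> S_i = Random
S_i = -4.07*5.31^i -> [-4.07, -21.61, -114.76, -609.37, -3235.73]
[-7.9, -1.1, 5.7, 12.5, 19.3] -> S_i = -7.90 + 6.80*i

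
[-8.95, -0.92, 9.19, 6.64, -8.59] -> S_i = Random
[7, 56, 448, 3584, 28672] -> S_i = 7*8^i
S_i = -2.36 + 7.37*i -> [-2.36, 5.01, 12.38, 19.75, 27.12]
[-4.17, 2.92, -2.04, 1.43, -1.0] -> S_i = -4.17*(-0.70)^i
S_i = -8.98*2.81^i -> [-8.98, -25.23, -70.91, -199.25, -559.89]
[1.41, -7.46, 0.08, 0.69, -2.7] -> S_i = Random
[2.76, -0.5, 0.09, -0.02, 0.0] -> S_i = 2.76*(-0.18)^i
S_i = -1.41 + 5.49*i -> [-1.41, 4.08, 9.57, 15.06, 20.55]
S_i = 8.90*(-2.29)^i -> [8.9, -20.38, 46.67, -106.88, 244.76]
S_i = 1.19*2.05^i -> [1.19, 2.44, 5.0, 10.25, 21.02]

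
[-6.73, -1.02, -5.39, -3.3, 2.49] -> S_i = Random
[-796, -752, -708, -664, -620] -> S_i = -796 + 44*i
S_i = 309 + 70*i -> [309, 379, 449, 519, 589]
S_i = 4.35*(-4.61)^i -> [4.35, -20.05, 92.45, -426.18, 1964.69]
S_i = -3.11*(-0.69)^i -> [-3.11, 2.15, -1.48, 1.02, -0.7]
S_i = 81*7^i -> [81, 567, 3969, 27783, 194481]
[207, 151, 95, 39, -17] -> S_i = 207 + -56*i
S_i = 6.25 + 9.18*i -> [6.25, 15.43, 24.61, 33.79, 42.97]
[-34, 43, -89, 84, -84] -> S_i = Random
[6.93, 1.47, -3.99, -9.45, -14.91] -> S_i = 6.93 + -5.46*i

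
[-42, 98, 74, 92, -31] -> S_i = Random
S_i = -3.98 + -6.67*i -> [-3.98, -10.65, -17.32, -23.99, -30.66]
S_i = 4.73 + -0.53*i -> [4.73, 4.2, 3.67, 3.14, 2.61]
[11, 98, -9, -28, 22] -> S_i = Random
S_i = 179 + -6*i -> [179, 173, 167, 161, 155]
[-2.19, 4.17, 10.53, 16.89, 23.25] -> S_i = -2.19 + 6.36*i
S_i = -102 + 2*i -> [-102, -100, -98, -96, -94]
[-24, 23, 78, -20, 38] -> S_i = Random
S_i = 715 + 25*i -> [715, 740, 765, 790, 815]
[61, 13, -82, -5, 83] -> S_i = Random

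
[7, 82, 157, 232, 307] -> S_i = 7 + 75*i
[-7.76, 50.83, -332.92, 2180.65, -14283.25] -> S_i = -7.76*(-6.55)^i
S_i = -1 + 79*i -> [-1, 78, 157, 236, 315]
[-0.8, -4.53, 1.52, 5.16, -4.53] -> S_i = Random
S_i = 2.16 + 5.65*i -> [2.16, 7.81, 13.46, 19.11, 24.76]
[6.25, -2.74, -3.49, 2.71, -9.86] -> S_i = Random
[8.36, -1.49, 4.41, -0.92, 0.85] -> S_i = Random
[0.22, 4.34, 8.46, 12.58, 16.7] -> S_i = 0.22 + 4.12*i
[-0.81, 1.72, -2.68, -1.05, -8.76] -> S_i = Random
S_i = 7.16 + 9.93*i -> [7.16, 17.09, 27.02, 36.95, 46.88]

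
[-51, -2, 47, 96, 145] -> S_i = -51 + 49*i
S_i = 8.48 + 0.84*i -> [8.48, 9.32, 10.16, 11.0, 11.84]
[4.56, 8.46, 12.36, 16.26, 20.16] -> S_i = 4.56 + 3.90*i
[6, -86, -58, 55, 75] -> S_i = Random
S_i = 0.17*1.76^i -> [0.17, 0.3, 0.53, 0.93, 1.63]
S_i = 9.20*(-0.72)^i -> [9.2, -6.62, 4.77, -3.43, 2.47]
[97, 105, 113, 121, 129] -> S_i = 97 + 8*i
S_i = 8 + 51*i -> [8, 59, 110, 161, 212]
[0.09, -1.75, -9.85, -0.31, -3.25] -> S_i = Random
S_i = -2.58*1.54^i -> [-2.58, -3.97, -6.12, -9.42, -14.51]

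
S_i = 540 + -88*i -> [540, 452, 364, 276, 188]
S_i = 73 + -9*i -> [73, 64, 55, 46, 37]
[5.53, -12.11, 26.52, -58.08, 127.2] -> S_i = 5.53*(-2.19)^i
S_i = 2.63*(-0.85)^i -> [2.63, -2.24, 1.9, -1.62, 1.37]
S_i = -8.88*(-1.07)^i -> [-8.88, 9.5, -10.17, 10.88, -11.64]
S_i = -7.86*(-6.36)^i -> [-7.86, 49.99, -317.93, 2022.06, -12860.3]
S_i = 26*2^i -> [26, 52, 104, 208, 416]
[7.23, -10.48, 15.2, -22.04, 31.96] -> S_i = 7.23*(-1.45)^i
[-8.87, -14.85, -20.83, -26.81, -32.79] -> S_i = -8.87 + -5.98*i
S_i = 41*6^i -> [41, 246, 1476, 8856, 53136]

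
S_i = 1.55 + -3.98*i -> [1.55, -2.43, -6.41, -10.39, -14.37]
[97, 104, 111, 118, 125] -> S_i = 97 + 7*i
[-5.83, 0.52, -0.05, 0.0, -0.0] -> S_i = -5.83*(-0.09)^i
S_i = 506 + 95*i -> [506, 601, 696, 791, 886]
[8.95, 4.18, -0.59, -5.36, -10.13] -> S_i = 8.95 + -4.77*i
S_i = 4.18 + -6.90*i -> [4.18, -2.72, -9.62, -16.52, -23.42]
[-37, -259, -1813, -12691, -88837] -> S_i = -37*7^i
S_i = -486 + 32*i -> [-486, -454, -422, -390, -358]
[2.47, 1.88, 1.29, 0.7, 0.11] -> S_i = 2.47 + -0.59*i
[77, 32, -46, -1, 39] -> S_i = Random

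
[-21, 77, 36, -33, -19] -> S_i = Random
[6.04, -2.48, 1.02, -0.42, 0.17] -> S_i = 6.04*(-0.41)^i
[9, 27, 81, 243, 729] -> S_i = 9*3^i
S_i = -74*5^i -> [-74, -370, -1850, -9250, -46250]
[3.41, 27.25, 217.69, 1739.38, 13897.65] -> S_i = 3.41*7.99^i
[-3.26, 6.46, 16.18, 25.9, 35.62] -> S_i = -3.26 + 9.72*i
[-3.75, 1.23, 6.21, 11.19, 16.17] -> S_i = -3.75 + 4.98*i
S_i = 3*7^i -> [3, 21, 147, 1029, 7203]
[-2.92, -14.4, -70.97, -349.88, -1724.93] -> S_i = -2.92*4.93^i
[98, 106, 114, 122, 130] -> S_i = 98 + 8*i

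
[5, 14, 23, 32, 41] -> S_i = 5 + 9*i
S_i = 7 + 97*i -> [7, 104, 201, 298, 395]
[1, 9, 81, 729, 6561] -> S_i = 1*9^i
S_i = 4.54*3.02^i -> [4.54, 13.71, 41.41, 125.05, 377.64]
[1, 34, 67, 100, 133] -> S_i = 1 + 33*i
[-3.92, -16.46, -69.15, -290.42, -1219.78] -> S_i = -3.92*4.20^i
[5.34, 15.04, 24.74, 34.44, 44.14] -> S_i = 5.34 + 9.70*i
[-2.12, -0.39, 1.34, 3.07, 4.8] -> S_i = -2.12 + 1.73*i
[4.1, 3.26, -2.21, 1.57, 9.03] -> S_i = Random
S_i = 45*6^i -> [45, 270, 1620, 9720, 58320]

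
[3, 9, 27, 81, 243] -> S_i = 3*3^i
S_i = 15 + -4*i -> [15, 11, 7, 3, -1]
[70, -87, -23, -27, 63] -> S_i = Random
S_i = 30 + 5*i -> [30, 35, 40, 45, 50]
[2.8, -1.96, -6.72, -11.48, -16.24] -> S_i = 2.80 + -4.76*i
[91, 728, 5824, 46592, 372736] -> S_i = 91*8^i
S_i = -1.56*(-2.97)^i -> [-1.56, 4.63, -13.76, 40.87, -121.38]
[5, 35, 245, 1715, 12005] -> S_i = 5*7^i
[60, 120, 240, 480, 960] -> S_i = 60*2^i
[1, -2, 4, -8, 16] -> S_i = 1*-2^i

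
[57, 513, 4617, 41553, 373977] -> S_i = 57*9^i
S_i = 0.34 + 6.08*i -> [0.34, 6.42, 12.5, 18.58, 24.66]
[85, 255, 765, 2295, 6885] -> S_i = 85*3^i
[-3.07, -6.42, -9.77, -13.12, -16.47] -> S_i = -3.07 + -3.35*i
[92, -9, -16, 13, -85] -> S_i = Random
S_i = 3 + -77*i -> [3, -74, -151, -228, -305]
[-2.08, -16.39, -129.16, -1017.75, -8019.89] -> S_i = -2.08*7.88^i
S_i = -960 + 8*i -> [-960, -952, -944, -936, -928]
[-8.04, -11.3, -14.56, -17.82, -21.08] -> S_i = -8.04 + -3.26*i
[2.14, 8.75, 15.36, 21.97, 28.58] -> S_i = 2.14 + 6.61*i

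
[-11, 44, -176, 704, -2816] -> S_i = -11*-4^i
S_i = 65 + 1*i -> [65, 66, 67, 68, 69]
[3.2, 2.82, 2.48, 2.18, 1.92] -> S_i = 3.20*0.88^i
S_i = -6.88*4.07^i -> [-6.88, -28.0, -113.97, -463.84, -1887.84]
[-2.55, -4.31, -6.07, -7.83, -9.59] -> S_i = -2.55 + -1.76*i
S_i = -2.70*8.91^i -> [-2.7, -24.06, -214.35, -1909.84, -17016.67]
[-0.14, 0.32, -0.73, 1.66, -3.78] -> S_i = -0.14*(-2.28)^i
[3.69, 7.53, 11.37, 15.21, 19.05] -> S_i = 3.69 + 3.84*i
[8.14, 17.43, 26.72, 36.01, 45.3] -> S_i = 8.14 + 9.29*i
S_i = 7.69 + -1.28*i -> [7.69, 6.41, 5.13, 3.85, 2.57]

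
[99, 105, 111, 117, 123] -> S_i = 99 + 6*i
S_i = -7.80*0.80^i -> [-7.8, -6.24, -4.99, -3.99, -3.19]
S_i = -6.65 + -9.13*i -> [-6.65, -15.78, -24.91, -34.04, -43.17]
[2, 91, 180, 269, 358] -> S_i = 2 + 89*i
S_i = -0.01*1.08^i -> [-0.01, -0.01, -0.01, -0.01, -0.01]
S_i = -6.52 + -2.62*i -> [-6.52, -9.14, -11.76, -14.38, -17.0]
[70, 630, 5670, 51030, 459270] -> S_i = 70*9^i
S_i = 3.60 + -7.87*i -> [3.6, -4.27, -12.14, -20.01, -27.88]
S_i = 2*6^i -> [2, 12, 72, 432, 2592]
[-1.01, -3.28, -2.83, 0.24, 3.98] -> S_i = Random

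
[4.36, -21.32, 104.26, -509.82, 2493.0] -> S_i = 4.36*(-4.89)^i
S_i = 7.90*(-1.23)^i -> [7.9, -9.72, 11.95, -14.7, 18.08]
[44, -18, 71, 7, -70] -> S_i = Random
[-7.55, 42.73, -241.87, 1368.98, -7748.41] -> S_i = -7.55*(-5.66)^i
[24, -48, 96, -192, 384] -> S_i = 24*-2^i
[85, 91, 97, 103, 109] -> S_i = 85 + 6*i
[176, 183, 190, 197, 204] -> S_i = 176 + 7*i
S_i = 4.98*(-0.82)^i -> [4.98, -4.08, 3.35, -2.75, 2.25]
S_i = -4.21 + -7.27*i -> [-4.21, -11.48, -18.75, -26.02, -33.29]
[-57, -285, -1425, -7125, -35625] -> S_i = -57*5^i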